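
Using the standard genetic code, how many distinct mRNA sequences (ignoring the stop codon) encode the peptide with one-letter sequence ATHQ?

64

Ala: 4 codons.
Thr: 4 codons.
His: 2 codons.
Gln: 2 codons.
4 × 4 × 2 × 2 = 64.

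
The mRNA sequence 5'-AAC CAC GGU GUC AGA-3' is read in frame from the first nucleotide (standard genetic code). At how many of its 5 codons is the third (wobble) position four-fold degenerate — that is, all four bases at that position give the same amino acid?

2

Codon 1 AAC (Asn): third position 2-fold.
Codon 2 CAC (His): third position 2-fold.
Codon 3 GGU (Gly): third position 4-fold.
Codon 4 GUC (Val): third position 4-fold.
Codon 5 AGA (Arg): third position 2-fold.
Four-fold degenerate third positions: 2.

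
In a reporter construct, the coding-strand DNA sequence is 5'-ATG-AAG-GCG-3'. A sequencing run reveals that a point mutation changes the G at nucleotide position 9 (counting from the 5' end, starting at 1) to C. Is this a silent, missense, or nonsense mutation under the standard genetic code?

Position 9 falls in codon 3: GCG → Ala.
After the substitution the codon is GCC → Ala.
Both encode Ala, so the change is synonymous.

silent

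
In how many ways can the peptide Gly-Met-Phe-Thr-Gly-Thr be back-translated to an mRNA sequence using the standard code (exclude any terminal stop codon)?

Gly: 4 codons.
Met: 1 codon.
Phe: 2 codons.
Thr: 4 codons.
Gly: 4 codons.
Thr: 4 codons.
4 × 1 × 2 × 4 × 4 × 4 = 512.

512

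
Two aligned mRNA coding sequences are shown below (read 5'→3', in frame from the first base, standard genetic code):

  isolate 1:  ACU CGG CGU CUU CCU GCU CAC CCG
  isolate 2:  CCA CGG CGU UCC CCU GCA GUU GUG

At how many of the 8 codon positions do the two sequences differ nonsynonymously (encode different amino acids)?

4

Codon 1: ACU Thr / CCA Pro — nonsynonymous.
Codon 2: CGG Arg / CGG Arg — identical.
Codon 3: CGU Arg / CGU Arg — identical.
Codon 4: CUU Leu / UCC Ser — nonsynonymous.
Codon 5: CCU Pro / CCU Pro — identical.
Codon 6: GCU Ala / GCA Ala — synonymous.
Codon 7: CAC His / GUU Val — nonsynonymous.
Codon 8: CCG Pro / GUG Val — nonsynonymous.
Nonsynonymous differences: 4.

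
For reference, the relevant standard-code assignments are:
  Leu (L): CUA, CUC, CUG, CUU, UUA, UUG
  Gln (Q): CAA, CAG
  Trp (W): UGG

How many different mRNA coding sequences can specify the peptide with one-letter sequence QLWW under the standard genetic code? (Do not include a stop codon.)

Gln: 2 codons.
Leu: 6 codons.
Trp: 1 codon.
Trp: 1 codon.
2 × 6 × 1 × 1 = 12.

12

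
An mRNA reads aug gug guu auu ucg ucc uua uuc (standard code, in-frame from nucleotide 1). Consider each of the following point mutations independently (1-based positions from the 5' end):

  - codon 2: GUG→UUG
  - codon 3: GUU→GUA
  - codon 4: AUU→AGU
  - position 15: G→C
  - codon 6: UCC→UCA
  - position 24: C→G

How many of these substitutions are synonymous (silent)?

Codon 2: GUG (Val) → UUG (Leu) — missense.
Codon 3: GUU (Val) → GUA (Val) — synonymous.
Codon 4: AUU (Ile) → AGU (Ser) — missense.
Codon 5: UCG (Ser) → UCC (Ser) — synonymous.
Codon 6: UCC (Ser) → UCA (Ser) — synonymous.
Codon 8: UUC (Phe) → UUG (Leu) — missense.
Synonymous: 3 of 6.

3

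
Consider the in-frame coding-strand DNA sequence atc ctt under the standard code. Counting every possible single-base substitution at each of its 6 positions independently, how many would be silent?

Codon 1 (ATC, Ile): 2 synonymous substitutions.
Codon 2 (CTT, Leu): 3 synonymous substitutions.
Total: 2 + 3 = 5.

5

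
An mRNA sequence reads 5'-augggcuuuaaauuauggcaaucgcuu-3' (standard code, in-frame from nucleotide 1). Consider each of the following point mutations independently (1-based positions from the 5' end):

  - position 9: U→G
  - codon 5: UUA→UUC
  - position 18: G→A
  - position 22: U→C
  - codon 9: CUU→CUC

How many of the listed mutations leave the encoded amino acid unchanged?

1

Codon 3: UUU (Phe) → UUG (Leu) — missense.
Codon 5: UUA (Leu) → UUC (Phe) — missense.
Codon 6: UGG (Trp) → UGA (Stop) — nonsense.
Codon 8: UCG (Ser) → CCG (Pro) — missense.
Codon 9: CUU (Leu) → CUC (Leu) — synonymous.
Synonymous: 1 of 5.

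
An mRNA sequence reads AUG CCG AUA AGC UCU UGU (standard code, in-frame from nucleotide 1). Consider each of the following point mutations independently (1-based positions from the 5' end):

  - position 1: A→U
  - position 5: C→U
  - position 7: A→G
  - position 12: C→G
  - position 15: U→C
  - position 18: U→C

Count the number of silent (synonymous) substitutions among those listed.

2

Codon 1: AUG (Met) → UUG (Leu) — missense.
Codon 2: CCG (Pro) → CUG (Leu) — missense.
Codon 3: AUA (Ile) → GUA (Val) — missense.
Codon 4: AGC (Ser) → AGG (Arg) — missense.
Codon 5: UCU (Ser) → UCC (Ser) — synonymous.
Codon 6: UGU (Cys) → UGC (Cys) — synonymous.
Synonymous: 2 of 6.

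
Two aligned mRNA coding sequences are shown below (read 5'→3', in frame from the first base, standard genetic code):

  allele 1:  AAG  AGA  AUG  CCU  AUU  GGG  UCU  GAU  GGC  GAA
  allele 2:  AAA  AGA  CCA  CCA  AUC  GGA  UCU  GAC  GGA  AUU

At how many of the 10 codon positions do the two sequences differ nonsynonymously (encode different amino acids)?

Codon 1: AAG Lys / AAA Lys — synonymous.
Codon 2: AGA Arg / AGA Arg — identical.
Codon 3: AUG Met / CCA Pro — nonsynonymous.
Codon 4: CCU Pro / CCA Pro — synonymous.
Codon 5: AUU Ile / AUC Ile — synonymous.
Codon 6: GGG Gly / GGA Gly — synonymous.
Codon 7: UCU Ser / UCU Ser — identical.
Codon 8: GAU Asp / GAC Asp — synonymous.
Codon 9: GGC Gly / GGA Gly — synonymous.
Codon 10: GAA Glu / AUU Ile — nonsynonymous.
Nonsynonymous differences: 2.

2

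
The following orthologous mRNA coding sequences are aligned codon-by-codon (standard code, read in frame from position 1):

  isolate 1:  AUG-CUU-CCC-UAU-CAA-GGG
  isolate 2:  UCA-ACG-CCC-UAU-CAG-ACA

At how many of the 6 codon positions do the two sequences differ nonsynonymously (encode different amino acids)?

Codon 1: AUG Met / UCA Ser — nonsynonymous.
Codon 2: CUU Leu / ACG Thr — nonsynonymous.
Codon 3: CCC Pro / CCC Pro — identical.
Codon 4: UAU Tyr / UAU Tyr — identical.
Codon 5: CAA Gln / CAG Gln — synonymous.
Codon 6: GGG Gly / ACA Thr — nonsynonymous.
Nonsynonymous differences: 3.

3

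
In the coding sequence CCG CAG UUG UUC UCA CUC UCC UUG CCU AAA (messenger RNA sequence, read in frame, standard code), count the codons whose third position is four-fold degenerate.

Codon 1 CCG (Pro): third position 4-fold.
Codon 2 CAG (Gln): third position 2-fold.
Codon 3 UUG (Leu): third position 2-fold.
Codon 4 UUC (Phe): third position 2-fold.
Codon 5 UCA (Ser): third position 4-fold.
Codon 6 CUC (Leu): third position 4-fold.
Codon 7 UCC (Ser): third position 4-fold.
Codon 8 UUG (Leu): third position 2-fold.
Codon 9 CCU (Pro): third position 4-fold.
Codon 10 AAA (Lys): third position 2-fold.
Four-fold degenerate third positions: 5.

5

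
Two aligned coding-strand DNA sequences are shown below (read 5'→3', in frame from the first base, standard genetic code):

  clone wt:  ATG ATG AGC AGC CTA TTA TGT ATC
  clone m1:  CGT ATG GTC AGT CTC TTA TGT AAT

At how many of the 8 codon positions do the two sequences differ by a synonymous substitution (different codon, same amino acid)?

2

Codon 1: ATG Met / CGT Arg — nonsynonymous.
Codon 2: ATG Met / ATG Met — identical.
Codon 3: AGC Ser / GTC Val — nonsynonymous.
Codon 4: AGC Ser / AGT Ser — synonymous.
Codon 5: CTA Leu / CTC Leu — synonymous.
Codon 6: TTA Leu / TTA Leu — identical.
Codon 7: TGT Cys / TGT Cys — identical.
Codon 8: ATC Ile / AAT Asn — nonsynonymous.
Synonymous differences: 2.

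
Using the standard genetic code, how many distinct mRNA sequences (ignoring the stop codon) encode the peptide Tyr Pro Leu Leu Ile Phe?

Tyr: 2 codons.
Pro: 4 codons.
Leu: 6 codons.
Leu: 6 codons.
Ile: 3 codons.
Phe: 2 codons.
2 × 4 × 6 × 6 × 3 × 2 = 1728.

1728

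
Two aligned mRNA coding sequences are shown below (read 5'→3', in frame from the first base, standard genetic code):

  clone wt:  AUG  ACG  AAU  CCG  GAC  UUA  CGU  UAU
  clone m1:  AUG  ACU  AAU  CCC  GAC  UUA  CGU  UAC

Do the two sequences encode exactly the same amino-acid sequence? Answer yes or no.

Codon 1: AUG Met / AUG Met — identical.
Codon 2: ACG Thr / ACU Thr — synonymous.
Codon 3: AAU Asn / AAU Asn — identical.
Codon 4: CCG Pro / CCC Pro — synonymous.
Codon 5: GAC Asp / GAC Asp — identical.
Codon 6: UUA Leu / UUA Leu — identical.
Codon 7: CGU Arg / CGU Arg — identical.
Codon 8: UAU Tyr / UAC Tyr — synonymous.
Nonsynonymous differences: 0 → same protein.

yes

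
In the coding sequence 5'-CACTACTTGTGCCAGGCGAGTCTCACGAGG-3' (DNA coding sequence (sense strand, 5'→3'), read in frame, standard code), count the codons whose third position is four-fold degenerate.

Codon 1 CAC (His): third position 2-fold.
Codon 2 TAC (Tyr): third position 2-fold.
Codon 3 TTG (Leu): third position 2-fold.
Codon 4 TGC (Cys): third position 2-fold.
Codon 5 CAG (Gln): third position 2-fold.
Codon 6 GCG (Ala): third position 4-fold.
Codon 7 AGT (Ser): third position 2-fold.
Codon 8 CTC (Leu): third position 4-fold.
Codon 9 ACG (Thr): third position 4-fold.
Codon 10 AGG (Arg): third position 2-fold.
Four-fold degenerate third positions: 3.

3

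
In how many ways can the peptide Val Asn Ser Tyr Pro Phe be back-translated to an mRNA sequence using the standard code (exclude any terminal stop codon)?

768

Val: 4 codons.
Asn: 2 codons.
Ser: 6 codons.
Tyr: 2 codons.
Pro: 4 codons.
Phe: 2 codons.
4 × 2 × 6 × 2 × 4 × 2 = 768.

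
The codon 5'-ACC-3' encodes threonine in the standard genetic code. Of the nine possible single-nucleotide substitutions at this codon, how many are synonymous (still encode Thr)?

3

Position 1: none → 0 synonymous.
Position 2: none → 0 synonymous.
Position 3: ACU, ACA, ACG → 3 synonymous.
Total: 0 + 0 + 3 = 3.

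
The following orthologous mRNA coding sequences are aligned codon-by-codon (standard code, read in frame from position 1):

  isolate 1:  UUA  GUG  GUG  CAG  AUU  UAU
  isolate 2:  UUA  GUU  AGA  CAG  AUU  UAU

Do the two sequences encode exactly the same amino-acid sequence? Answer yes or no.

no

Codon 1: UUA Leu / UUA Leu — identical.
Codon 2: GUG Val / GUU Val — synonymous.
Codon 3: GUG Val / AGA Arg — nonsynonymous.
Codon 4: CAG Gln / CAG Gln — identical.
Codon 5: AUU Ile / AUU Ile — identical.
Codon 6: UAU Tyr / UAU Tyr — identical.
Nonsynonymous differences: 1 → different protein.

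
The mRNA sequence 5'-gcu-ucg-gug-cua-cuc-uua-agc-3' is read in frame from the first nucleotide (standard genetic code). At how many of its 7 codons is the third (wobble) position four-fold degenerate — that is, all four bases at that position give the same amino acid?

Codon 1 GCU (Ala): third position 4-fold.
Codon 2 UCG (Ser): third position 4-fold.
Codon 3 GUG (Val): third position 4-fold.
Codon 4 CUA (Leu): third position 4-fold.
Codon 5 CUC (Leu): third position 4-fold.
Codon 6 UUA (Leu): third position 2-fold.
Codon 7 AGC (Ser): third position 2-fold.
Four-fold degenerate third positions: 5.

5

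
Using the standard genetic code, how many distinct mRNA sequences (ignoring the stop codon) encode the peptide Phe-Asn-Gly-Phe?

32

Phe: 2 codons.
Asn: 2 codons.
Gly: 4 codons.
Phe: 2 codons.
2 × 2 × 4 × 2 = 32.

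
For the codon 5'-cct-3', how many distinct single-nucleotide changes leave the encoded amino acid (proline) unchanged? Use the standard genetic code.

3

Position 1: none → 0 synonymous.
Position 2: none → 0 synonymous.
Position 3: CCC, CCA, CCG → 3 synonymous.
Total: 0 + 0 + 3 = 3.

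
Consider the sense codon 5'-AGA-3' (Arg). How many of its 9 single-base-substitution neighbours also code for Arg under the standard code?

2

Position 1: CGA → 1 synonymous.
Position 2: none → 0 synonymous.
Position 3: AGG → 1 synonymous.
Total: 1 + 0 + 1 = 2.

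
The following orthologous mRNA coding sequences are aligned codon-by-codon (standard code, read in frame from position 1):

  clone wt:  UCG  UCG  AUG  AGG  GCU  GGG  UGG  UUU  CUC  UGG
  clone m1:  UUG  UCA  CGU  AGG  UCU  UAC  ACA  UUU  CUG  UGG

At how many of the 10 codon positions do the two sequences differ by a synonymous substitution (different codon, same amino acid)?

2

Codon 1: UCG Ser / UUG Leu — nonsynonymous.
Codon 2: UCG Ser / UCA Ser — synonymous.
Codon 3: AUG Met / CGU Arg — nonsynonymous.
Codon 4: AGG Arg / AGG Arg — identical.
Codon 5: GCU Ala / UCU Ser — nonsynonymous.
Codon 6: GGG Gly / UAC Tyr — nonsynonymous.
Codon 7: UGG Trp / ACA Thr — nonsynonymous.
Codon 8: UUU Phe / UUU Phe — identical.
Codon 9: CUC Leu / CUG Leu — synonymous.
Codon 10: UGG Trp / UGG Trp — identical.
Synonymous differences: 2.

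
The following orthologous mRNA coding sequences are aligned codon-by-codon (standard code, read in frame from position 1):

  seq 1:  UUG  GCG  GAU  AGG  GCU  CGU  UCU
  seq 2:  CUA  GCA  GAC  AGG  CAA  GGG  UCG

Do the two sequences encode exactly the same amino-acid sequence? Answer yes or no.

Codon 1: UUG Leu / CUA Leu — synonymous.
Codon 2: GCG Ala / GCA Ala — synonymous.
Codon 3: GAU Asp / GAC Asp — synonymous.
Codon 4: AGG Arg / AGG Arg — identical.
Codon 5: GCU Ala / CAA Gln — nonsynonymous.
Codon 6: CGU Arg / GGG Gly — nonsynonymous.
Codon 7: UCU Ser / UCG Ser — synonymous.
Nonsynonymous differences: 2 → different protein.

no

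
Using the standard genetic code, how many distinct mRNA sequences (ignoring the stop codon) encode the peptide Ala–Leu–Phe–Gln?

96

Ala: 4 codons.
Leu: 6 codons.
Phe: 2 codons.
Gln: 2 codons.
4 × 6 × 2 × 2 = 96.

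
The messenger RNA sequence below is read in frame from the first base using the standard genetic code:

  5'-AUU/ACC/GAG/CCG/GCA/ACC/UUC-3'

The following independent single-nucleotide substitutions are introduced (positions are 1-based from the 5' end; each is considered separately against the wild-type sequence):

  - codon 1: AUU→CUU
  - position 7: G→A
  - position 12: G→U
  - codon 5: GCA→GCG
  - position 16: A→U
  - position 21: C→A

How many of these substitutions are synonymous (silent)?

2

Codon 1: AUU (Ile) → CUU (Leu) — missense.
Codon 3: GAG (Glu) → AAG (Lys) — missense.
Codon 4: CCG (Pro) → CCU (Pro) — synonymous.
Codon 5: GCA (Ala) → GCG (Ala) — synonymous.
Codon 6: ACC (Thr) → UCC (Ser) — missense.
Codon 7: UUC (Phe) → UUA (Leu) — missense.
Synonymous: 2 of 6.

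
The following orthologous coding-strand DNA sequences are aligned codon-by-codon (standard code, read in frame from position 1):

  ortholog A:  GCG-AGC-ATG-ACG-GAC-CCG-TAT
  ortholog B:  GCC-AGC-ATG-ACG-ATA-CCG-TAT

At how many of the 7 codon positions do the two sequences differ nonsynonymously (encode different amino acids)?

1

Codon 1: GCG Ala / GCC Ala — synonymous.
Codon 2: AGC Ser / AGC Ser — identical.
Codon 3: ATG Met / ATG Met — identical.
Codon 4: ACG Thr / ACG Thr — identical.
Codon 5: GAC Asp / ATA Ile — nonsynonymous.
Codon 6: CCG Pro / CCG Pro — identical.
Codon 7: TAT Tyr / TAT Tyr — identical.
Nonsynonymous differences: 1.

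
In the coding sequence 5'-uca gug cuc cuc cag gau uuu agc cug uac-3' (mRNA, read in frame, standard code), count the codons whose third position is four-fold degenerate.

5

Codon 1 UCA (Ser): third position 4-fold.
Codon 2 GUG (Val): third position 4-fold.
Codon 3 CUC (Leu): third position 4-fold.
Codon 4 CUC (Leu): third position 4-fold.
Codon 5 CAG (Gln): third position 2-fold.
Codon 6 GAU (Asp): third position 2-fold.
Codon 7 UUU (Phe): third position 2-fold.
Codon 8 AGC (Ser): third position 2-fold.
Codon 9 CUG (Leu): third position 4-fold.
Codon 10 UAC (Tyr): third position 2-fold.
Four-fold degenerate third positions: 5.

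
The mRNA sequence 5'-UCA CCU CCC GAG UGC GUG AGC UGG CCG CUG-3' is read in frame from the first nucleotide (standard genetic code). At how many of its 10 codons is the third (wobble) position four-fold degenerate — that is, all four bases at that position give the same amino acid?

Codon 1 UCA (Ser): third position 4-fold.
Codon 2 CCU (Pro): third position 4-fold.
Codon 3 CCC (Pro): third position 4-fold.
Codon 4 GAG (Glu): third position 2-fold.
Codon 5 UGC (Cys): third position 2-fold.
Codon 6 GUG (Val): third position 4-fold.
Codon 7 AGC (Ser): third position 2-fold.
Codon 8 UGG (Trp): third position 1-fold.
Codon 9 CCG (Pro): third position 4-fold.
Codon 10 CUG (Leu): third position 4-fold.
Four-fold degenerate third positions: 6.

6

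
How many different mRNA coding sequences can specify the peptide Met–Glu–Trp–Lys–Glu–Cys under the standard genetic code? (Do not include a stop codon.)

Met: 1 codon.
Glu: 2 codons.
Trp: 1 codon.
Lys: 2 codons.
Glu: 2 codons.
Cys: 2 codons.
1 × 2 × 1 × 2 × 2 × 2 = 16.

16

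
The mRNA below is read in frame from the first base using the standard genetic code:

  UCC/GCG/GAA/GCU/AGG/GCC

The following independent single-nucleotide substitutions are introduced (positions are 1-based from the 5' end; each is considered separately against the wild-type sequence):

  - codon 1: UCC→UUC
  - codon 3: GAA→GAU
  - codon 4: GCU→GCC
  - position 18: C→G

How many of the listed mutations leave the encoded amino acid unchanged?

2

Codon 1: UCC (Ser) → UUC (Phe) — missense.
Codon 3: GAA (Glu) → GAU (Asp) — missense.
Codon 4: GCU (Ala) → GCC (Ala) — synonymous.
Codon 6: GCC (Ala) → GCG (Ala) — synonymous.
Synonymous: 2 of 4.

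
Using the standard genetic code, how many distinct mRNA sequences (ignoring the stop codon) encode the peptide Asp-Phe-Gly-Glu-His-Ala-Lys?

512

Asp: 2 codons.
Phe: 2 codons.
Gly: 4 codons.
Glu: 2 codons.
His: 2 codons.
Ala: 4 codons.
Lys: 2 codons.
2 × 2 × 4 × 2 × 2 × 4 × 2 = 512.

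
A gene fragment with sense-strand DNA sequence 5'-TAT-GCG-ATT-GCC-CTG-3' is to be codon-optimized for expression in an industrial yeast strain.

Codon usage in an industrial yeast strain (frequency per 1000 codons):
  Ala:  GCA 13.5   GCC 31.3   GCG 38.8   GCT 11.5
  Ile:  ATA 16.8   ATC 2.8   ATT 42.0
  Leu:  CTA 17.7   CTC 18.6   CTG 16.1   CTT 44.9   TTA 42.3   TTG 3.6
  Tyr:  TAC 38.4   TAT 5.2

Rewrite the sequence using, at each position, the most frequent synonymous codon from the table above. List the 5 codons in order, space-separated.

Codon 1 (Tyr): best is TAC at 38.4.
Codon 2 (Ala): best is GCG at 38.8.
Codon 3 (Ile): best is ATT at 42.0.
Codon 4 (Ala): best is GCG at 38.8.
Codon 5 (Leu): best is CTT at 44.9.

TAC GCG ATT GCG CTT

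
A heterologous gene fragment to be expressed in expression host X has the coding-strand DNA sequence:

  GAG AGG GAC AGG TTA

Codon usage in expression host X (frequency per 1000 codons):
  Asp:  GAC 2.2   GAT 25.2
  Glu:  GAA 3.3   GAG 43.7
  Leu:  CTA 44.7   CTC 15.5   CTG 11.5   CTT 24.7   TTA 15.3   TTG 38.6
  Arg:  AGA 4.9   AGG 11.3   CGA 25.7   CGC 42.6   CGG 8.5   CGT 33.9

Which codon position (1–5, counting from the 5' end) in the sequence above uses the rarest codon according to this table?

3

Codon 1 GAG (Glu): 43.7 per 1000.
Codon 2 AGG (Arg): 11.3 per 1000.
Codon 3 GAC (Asp): 2.2 per 1000.
Codon 4 AGG (Arg): 11.3 per 1000.
Codon 5 TTA (Leu): 15.3 per 1000.
Lowest frequency is 2.2 at codon 3.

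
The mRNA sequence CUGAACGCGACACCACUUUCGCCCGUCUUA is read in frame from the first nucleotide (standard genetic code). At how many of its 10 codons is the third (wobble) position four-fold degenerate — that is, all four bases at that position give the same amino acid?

Codon 1 CUG (Leu): third position 4-fold.
Codon 2 AAC (Asn): third position 2-fold.
Codon 3 GCG (Ala): third position 4-fold.
Codon 4 ACA (Thr): third position 4-fold.
Codon 5 CCA (Pro): third position 4-fold.
Codon 6 CUU (Leu): third position 4-fold.
Codon 7 UCG (Ser): third position 4-fold.
Codon 8 CCC (Pro): third position 4-fold.
Codon 9 GUC (Val): third position 4-fold.
Codon 10 UUA (Leu): third position 2-fold.
Four-fold degenerate third positions: 8.

8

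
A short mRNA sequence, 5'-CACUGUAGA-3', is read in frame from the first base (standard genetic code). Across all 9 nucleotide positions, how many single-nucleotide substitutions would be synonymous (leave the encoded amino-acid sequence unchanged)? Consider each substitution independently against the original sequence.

4

Codon 1 (CAC, His): 1 synonymous substitution.
Codon 2 (UGU, Cys): 1 synonymous substitution.
Codon 3 (AGA, Arg): 2 synonymous substitutions.
Total: 1 + 1 + 2 = 4.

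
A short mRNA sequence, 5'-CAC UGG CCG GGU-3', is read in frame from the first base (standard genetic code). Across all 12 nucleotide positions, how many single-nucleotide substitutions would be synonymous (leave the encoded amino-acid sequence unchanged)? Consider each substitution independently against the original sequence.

7

Codon 1 (CAC, His): 1 synonymous substitution.
Codon 2 (UGG, Trp): 0 synonymous substitutions.
Codon 3 (CCG, Pro): 3 synonymous substitutions.
Codon 4 (GGU, Gly): 3 synonymous substitutions.
Total: 1 + 0 + 3 + 3 = 7.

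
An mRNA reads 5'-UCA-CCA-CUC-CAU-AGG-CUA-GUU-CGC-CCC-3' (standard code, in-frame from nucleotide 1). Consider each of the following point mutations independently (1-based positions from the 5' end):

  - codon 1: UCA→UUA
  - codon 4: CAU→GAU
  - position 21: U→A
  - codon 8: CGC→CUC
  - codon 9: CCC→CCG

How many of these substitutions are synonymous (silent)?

Codon 1: UCA (Ser) → UUA (Leu) — missense.
Codon 4: CAU (His) → GAU (Asp) — missense.
Codon 7: GUU (Val) → GUA (Val) — synonymous.
Codon 8: CGC (Arg) → CUC (Leu) — missense.
Codon 9: CCC (Pro) → CCG (Pro) — synonymous.
Synonymous: 2 of 5.

2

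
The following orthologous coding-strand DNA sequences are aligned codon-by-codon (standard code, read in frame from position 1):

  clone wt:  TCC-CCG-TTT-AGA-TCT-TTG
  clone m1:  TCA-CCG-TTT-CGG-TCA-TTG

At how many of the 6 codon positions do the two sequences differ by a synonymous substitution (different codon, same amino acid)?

Codon 1: TCC Ser / TCA Ser — synonymous.
Codon 2: CCG Pro / CCG Pro — identical.
Codon 3: TTT Phe / TTT Phe — identical.
Codon 4: AGA Arg / CGG Arg — synonymous.
Codon 5: TCT Ser / TCA Ser — synonymous.
Codon 6: TTG Leu / TTG Leu — identical.
Synonymous differences: 3.

3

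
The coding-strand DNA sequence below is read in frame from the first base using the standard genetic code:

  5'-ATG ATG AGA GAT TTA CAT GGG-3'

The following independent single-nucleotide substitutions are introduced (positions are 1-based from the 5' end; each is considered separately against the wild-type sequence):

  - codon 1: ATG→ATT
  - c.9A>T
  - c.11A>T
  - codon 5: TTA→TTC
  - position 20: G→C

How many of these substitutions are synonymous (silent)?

Codon 1: ATG (Met) → ATT (Ile) — missense.
Codon 3: AGA (Arg) → AGT (Ser) — missense.
Codon 4: GAT (Asp) → GTT (Val) — missense.
Codon 5: TTA (Leu) → TTC (Phe) — missense.
Codon 7: GGG (Gly) → GCG (Ala) — missense.
Synonymous: 0 of 5.

0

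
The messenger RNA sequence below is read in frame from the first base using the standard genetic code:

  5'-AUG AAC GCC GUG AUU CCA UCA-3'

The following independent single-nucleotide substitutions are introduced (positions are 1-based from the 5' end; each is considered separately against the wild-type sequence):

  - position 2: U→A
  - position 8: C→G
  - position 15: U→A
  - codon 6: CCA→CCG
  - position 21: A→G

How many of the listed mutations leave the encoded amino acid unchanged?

3

Codon 1: AUG (Met) → AAG (Lys) — missense.
Codon 3: GCC (Ala) → GGC (Gly) — missense.
Codon 5: AUU (Ile) → AUA (Ile) — synonymous.
Codon 6: CCA (Pro) → CCG (Pro) — synonymous.
Codon 7: UCA (Ser) → UCG (Ser) — synonymous.
Synonymous: 3 of 5.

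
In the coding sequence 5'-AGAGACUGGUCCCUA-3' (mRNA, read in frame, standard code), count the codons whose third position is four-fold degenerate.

Codon 1 AGA (Arg): third position 2-fold.
Codon 2 GAC (Asp): third position 2-fold.
Codon 3 UGG (Trp): third position 1-fold.
Codon 4 UCC (Ser): third position 4-fold.
Codon 5 CUA (Leu): third position 4-fold.
Four-fold degenerate third positions: 2.

2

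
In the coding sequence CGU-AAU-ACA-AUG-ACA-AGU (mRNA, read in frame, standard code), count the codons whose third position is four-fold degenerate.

Codon 1 CGU (Arg): third position 4-fold.
Codon 2 AAU (Asn): third position 2-fold.
Codon 3 ACA (Thr): third position 4-fold.
Codon 4 AUG (Met): third position 1-fold.
Codon 5 ACA (Thr): third position 4-fold.
Codon 6 AGU (Ser): third position 2-fold.
Four-fold degenerate third positions: 3.

3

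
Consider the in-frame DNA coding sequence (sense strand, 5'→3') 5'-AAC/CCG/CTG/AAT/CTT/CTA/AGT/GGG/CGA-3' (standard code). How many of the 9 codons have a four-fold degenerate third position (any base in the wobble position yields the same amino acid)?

Codon 1 AAC (Asn): third position 2-fold.
Codon 2 CCG (Pro): third position 4-fold.
Codon 3 CTG (Leu): third position 4-fold.
Codon 4 AAT (Asn): third position 2-fold.
Codon 5 CTT (Leu): third position 4-fold.
Codon 6 CTA (Leu): third position 4-fold.
Codon 7 AGT (Ser): third position 2-fold.
Codon 8 GGG (Gly): third position 4-fold.
Codon 9 CGA (Arg): third position 4-fold.
Four-fold degenerate third positions: 6.

6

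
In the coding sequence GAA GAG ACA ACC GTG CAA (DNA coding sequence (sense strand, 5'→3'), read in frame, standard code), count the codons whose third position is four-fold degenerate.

3

Codon 1 GAA (Glu): third position 2-fold.
Codon 2 GAG (Glu): third position 2-fold.
Codon 3 ACA (Thr): third position 4-fold.
Codon 4 ACC (Thr): third position 4-fold.
Codon 5 GTG (Val): third position 4-fold.
Codon 6 CAA (Gln): third position 2-fold.
Four-fold degenerate third positions: 3.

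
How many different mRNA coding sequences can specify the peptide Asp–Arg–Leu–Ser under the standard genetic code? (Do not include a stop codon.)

Asp: 2 codons.
Arg: 6 codons.
Leu: 6 codons.
Ser: 6 codons.
2 × 6 × 6 × 6 = 432.

432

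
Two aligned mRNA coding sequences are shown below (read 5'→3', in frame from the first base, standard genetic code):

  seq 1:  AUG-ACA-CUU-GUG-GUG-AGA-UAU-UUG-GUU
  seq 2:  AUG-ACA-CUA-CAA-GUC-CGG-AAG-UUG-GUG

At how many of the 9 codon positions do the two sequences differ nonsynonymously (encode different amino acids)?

Codon 1: AUG Met / AUG Met — identical.
Codon 2: ACA Thr / ACA Thr — identical.
Codon 3: CUU Leu / CUA Leu — synonymous.
Codon 4: GUG Val / CAA Gln — nonsynonymous.
Codon 5: GUG Val / GUC Val — synonymous.
Codon 6: AGA Arg / CGG Arg — synonymous.
Codon 7: UAU Tyr / AAG Lys — nonsynonymous.
Codon 8: UUG Leu / UUG Leu — identical.
Codon 9: GUU Val / GUG Val — synonymous.
Nonsynonymous differences: 2.

2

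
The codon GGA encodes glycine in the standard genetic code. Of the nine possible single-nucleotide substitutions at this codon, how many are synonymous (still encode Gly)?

3

Position 1: none → 0 synonymous.
Position 2: none → 0 synonymous.
Position 3: GGU, GGC, GGG → 3 synonymous.
Total: 0 + 0 + 3 = 3.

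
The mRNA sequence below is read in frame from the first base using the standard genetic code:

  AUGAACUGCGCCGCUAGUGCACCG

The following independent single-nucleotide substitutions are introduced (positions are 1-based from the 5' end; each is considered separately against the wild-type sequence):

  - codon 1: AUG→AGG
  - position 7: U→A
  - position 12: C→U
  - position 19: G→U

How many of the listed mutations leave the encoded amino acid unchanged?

1

Codon 1: AUG (Met) → AGG (Arg) — missense.
Codon 3: UGC (Cys) → AGC (Ser) — missense.
Codon 4: GCC (Ala) → GCU (Ala) — synonymous.
Codon 7: GCA (Ala) → UCA (Ser) — missense.
Synonymous: 1 of 4.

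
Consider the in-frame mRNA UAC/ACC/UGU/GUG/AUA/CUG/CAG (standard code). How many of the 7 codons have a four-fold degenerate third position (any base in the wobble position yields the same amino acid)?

3

Codon 1 UAC (Tyr): third position 2-fold.
Codon 2 ACC (Thr): third position 4-fold.
Codon 3 UGU (Cys): third position 2-fold.
Codon 4 GUG (Val): third position 4-fold.
Codon 5 AUA (Ile): third position 3-fold.
Codon 6 CUG (Leu): third position 4-fold.
Codon 7 CAG (Gln): third position 2-fold.
Four-fold degenerate third positions: 3.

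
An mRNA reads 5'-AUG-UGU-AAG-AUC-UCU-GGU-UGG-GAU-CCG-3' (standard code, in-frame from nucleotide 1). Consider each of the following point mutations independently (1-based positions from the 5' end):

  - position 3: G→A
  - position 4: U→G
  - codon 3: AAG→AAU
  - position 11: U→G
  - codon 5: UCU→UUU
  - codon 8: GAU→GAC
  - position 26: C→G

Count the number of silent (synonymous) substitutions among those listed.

Codon 1: AUG (Met) → AUA (Ile) — missense.
Codon 2: UGU (Cys) → GGU (Gly) — missense.
Codon 3: AAG (Lys) → AAU (Asn) — missense.
Codon 4: AUC (Ile) → AGC (Ser) — missense.
Codon 5: UCU (Ser) → UUU (Phe) — missense.
Codon 8: GAU (Asp) → GAC (Asp) — synonymous.
Codon 9: CCG (Pro) → CGG (Arg) — missense.
Synonymous: 1 of 7.

1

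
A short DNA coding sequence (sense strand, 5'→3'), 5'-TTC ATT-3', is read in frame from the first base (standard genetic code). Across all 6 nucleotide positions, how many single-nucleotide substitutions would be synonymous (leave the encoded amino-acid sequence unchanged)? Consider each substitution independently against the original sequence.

3

Codon 1 (TTC, Phe): 1 synonymous substitution.
Codon 2 (ATT, Ile): 2 synonymous substitutions.
Total: 1 + 2 = 3.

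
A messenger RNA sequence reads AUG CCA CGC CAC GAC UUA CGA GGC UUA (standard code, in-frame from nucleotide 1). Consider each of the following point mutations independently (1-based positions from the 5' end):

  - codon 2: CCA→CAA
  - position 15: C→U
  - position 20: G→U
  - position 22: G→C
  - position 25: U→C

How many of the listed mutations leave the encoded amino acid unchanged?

Codon 2: CCA (Pro) → CAA (Gln) — missense.
Codon 5: GAC (Asp) → GAU (Asp) — synonymous.
Codon 7: CGA (Arg) → CUA (Leu) — missense.
Codon 8: GGC (Gly) → CGC (Arg) — missense.
Codon 9: UUA (Leu) → CUA (Leu) — synonymous.
Synonymous: 2 of 5.

2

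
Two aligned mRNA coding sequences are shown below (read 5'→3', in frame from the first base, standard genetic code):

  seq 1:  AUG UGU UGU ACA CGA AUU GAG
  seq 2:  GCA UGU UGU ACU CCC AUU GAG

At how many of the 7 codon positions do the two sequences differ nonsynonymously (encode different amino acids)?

Codon 1: AUG Met / GCA Ala — nonsynonymous.
Codon 2: UGU Cys / UGU Cys — identical.
Codon 3: UGU Cys / UGU Cys — identical.
Codon 4: ACA Thr / ACU Thr — synonymous.
Codon 5: CGA Arg / CCC Pro — nonsynonymous.
Codon 6: AUU Ile / AUU Ile — identical.
Codon 7: GAG Glu / GAG Glu — identical.
Nonsynonymous differences: 2.

2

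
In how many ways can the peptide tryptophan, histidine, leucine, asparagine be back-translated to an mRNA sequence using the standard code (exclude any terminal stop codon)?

Trp: 1 codon.
His: 2 codons.
Leu: 6 codons.
Asn: 2 codons.
1 × 2 × 6 × 2 = 24.

24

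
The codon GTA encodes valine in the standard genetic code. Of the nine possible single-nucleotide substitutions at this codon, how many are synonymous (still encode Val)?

Position 1: none → 0 synonymous.
Position 2: none → 0 synonymous.
Position 3: GTT, GTC, GTG → 3 synonymous.
Total: 0 + 0 + 3 = 3.

3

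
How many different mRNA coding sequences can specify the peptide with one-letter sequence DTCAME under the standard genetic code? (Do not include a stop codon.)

128

Asp: 2 codons.
Thr: 4 codons.
Cys: 2 codons.
Ala: 4 codons.
Met: 1 codon.
Glu: 2 codons.
2 × 4 × 2 × 4 × 1 × 2 = 128.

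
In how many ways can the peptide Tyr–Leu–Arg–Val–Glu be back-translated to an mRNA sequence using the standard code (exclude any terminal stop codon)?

Tyr: 2 codons.
Leu: 6 codons.
Arg: 6 codons.
Val: 4 codons.
Glu: 2 codons.
2 × 6 × 6 × 4 × 2 = 576.

576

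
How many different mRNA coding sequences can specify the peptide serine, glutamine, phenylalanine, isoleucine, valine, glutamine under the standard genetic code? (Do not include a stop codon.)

Ser: 6 codons.
Gln: 2 codons.
Phe: 2 codons.
Ile: 3 codons.
Val: 4 codons.
Gln: 2 codons.
6 × 2 × 2 × 3 × 4 × 2 = 576.

576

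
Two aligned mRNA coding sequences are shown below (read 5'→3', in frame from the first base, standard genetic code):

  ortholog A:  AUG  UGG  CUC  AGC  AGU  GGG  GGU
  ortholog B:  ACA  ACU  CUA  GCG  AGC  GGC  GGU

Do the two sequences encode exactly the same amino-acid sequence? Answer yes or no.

no

Codon 1: AUG Met / ACA Thr — nonsynonymous.
Codon 2: UGG Trp / ACU Thr — nonsynonymous.
Codon 3: CUC Leu / CUA Leu — synonymous.
Codon 4: AGC Ser / GCG Ala — nonsynonymous.
Codon 5: AGU Ser / AGC Ser — synonymous.
Codon 6: GGG Gly / GGC Gly — synonymous.
Codon 7: GGU Gly / GGU Gly — identical.
Nonsynonymous differences: 3 → different protein.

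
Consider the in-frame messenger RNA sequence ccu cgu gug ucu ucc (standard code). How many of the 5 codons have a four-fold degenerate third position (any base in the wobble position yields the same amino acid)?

Codon 1 CCU (Pro): third position 4-fold.
Codon 2 CGU (Arg): third position 4-fold.
Codon 3 GUG (Val): third position 4-fold.
Codon 4 UCU (Ser): third position 4-fold.
Codon 5 UCC (Ser): third position 4-fold.
Four-fold degenerate third positions: 5.

5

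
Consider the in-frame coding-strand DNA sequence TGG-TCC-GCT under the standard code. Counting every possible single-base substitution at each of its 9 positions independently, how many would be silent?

Codon 1 (TGG, Trp): 0 synonymous substitutions.
Codon 2 (TCC, Ser): 3 synonymous substitutions.
Codon 3 (GCT, Ala): 3 synonymous substitutions.
Total: 0 + 3 + 3 = 6.

6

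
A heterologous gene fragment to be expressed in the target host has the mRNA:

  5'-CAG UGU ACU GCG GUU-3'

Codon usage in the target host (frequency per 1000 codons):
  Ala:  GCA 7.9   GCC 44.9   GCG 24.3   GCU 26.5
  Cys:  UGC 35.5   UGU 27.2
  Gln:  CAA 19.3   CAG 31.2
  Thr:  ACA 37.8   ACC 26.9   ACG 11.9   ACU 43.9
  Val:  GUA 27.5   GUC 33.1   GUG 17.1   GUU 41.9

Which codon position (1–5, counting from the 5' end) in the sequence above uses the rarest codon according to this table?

4

Codon 1 CAG (Gln): 31.2 per 1000.
Codon 2 UGU (Cys): 27.2 per 1000.
Codon 3 ACU (Thr): 43.9 per 1000.
Codon 4 GCG (Ala): 24.3 per 1000.
Codon 5 GUU (Val): 41.9 per 1000.
Lowest frequency is 24.3 at codon 4.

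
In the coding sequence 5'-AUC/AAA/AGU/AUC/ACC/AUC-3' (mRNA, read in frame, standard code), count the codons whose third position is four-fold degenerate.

Codon 1 AUC (Ile): third position 3-fold.
Codon 2 AAA (Lys): third position 2-fold.
Codon 3 AGU (Ser): third position 2-fold.
Codon 4 AUC (Ile): third position 3-fold.
Codon 5 ACC (Thr): third position 4-fold.
Codon 6 AUC (Ile): third position 3-fold.
Four-fold degenerate third positions: 1.

1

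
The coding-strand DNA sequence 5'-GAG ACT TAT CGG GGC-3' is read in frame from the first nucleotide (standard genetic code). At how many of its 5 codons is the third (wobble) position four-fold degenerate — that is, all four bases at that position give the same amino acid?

3

Codon 1 GAG (Glu): third position 2-fold.
Codon 2 ACT (Thr): third position 4-fold.
Codon 3 TAT (Tyr): third position 2-fold.
Codon 4 CGG (Arg): third position 4-fold.
Codon 5 GGC (Gly): third position 4-fold.
Four-fold degenerate third positions: 3.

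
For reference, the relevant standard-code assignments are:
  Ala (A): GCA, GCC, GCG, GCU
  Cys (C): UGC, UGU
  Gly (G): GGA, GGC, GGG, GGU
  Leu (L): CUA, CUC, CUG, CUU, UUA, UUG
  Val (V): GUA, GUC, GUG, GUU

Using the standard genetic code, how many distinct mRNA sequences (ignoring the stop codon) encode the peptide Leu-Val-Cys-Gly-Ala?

Leu: 6 codons.
Val: 4 codons.
Cys: 2 codons.
Gly: 4 codons.
Ala: 4 codons.
6 × 4 × 2 × 4 × 4 = 768.

768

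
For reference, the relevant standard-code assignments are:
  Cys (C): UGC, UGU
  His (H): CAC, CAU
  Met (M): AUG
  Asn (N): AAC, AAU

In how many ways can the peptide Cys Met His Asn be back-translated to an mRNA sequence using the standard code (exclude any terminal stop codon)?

8

Cys: 2 codons.
Met: 1 codon.
His: 2 codons.
Asn: 2 codons.
2 × 1 × 2 × 2 = 8.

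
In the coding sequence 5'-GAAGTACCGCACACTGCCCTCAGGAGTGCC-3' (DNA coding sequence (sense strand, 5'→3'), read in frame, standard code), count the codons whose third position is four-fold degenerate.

6

Codon 1 GAA (Glu): third position 2-fold.
Codon 2 GTA (Val): third position 4-fold.
Codon 3 CCG (Pro): third position 4-fold.
Codon 4 CAC (His): third position 2-fold.
Codon 5 ACT (Thr): third position 4-fold.
Codon 6 GCC (Ala): third position 4-fold.
Codon 7 CTC (Leu): third position 4-fold.
Codon 8 AGG (Arg): third position 2-fold.
Codon 9 AGT (Ser): third position 2-fold.
Codon 10 GCC (Ala): third position 4-fold.
Four-fold degenerate third positions: 6.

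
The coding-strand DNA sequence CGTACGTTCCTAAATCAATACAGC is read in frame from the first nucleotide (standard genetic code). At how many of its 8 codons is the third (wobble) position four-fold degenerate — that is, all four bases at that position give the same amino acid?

3

Codon 1 CGT (Arg): third position 4-fold.
Codon 2 ACG (Thr): third position 4-fold.
Codon 3 TTC (Phe): third position 2-fold.
Codon 4 CTA (Leu): third position 4-fold.
Codon 5 AAT (Asn): third position 2-fold.
Codon 6 CAA (Gln): third position 2-fold.
Codon 7 TAC (Tyr): third position 2-fold.
Codon 8 AGC (Ser): third position 2-fold.
Four-fold degenerate third positions: 3.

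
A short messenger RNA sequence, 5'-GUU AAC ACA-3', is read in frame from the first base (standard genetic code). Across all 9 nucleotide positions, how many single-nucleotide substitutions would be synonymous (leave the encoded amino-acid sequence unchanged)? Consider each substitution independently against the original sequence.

Codon 1 (GUU, Val): 3 synonymous substitutions.
Codon 2 (AAC, Asn): 1 synonymous substitution.
Codon 3 (ACA, Thr): 3 synonymous substitutions.
Total: 3 + 1 + 3 = 7.

7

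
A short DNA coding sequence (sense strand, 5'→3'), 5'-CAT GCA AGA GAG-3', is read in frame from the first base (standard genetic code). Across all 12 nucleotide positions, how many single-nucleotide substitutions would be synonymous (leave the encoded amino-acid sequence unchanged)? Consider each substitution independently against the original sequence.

7

Codon 1 (CAT, His): 1 synonymous substitution.
Codon 2 (GCA, Ala): 3 synonymous substitutions.
Codon 3 (AGA, Arg): 2 synonymous substitutions.
Codon 4 (GAG, Glu): 1 synonymous substitution.
Total: 1 + 3 + 2 + 1 = 7.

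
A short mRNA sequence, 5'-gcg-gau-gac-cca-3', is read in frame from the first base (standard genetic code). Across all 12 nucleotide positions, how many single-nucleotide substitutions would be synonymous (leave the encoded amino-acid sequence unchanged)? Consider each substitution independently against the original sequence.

Codon 1 (GCG, Ala): 3 synonymous substitutions.
Codon 2 (GAU, Asp): 1 synonymous substitution.
Codon 3 (GAC, Asp): 1 synonymous substitution.
Codon 4 (CCA, Pro): 3 synonymous substitutions.
Total: 3 + 1 + 1 + 3 = 8.

8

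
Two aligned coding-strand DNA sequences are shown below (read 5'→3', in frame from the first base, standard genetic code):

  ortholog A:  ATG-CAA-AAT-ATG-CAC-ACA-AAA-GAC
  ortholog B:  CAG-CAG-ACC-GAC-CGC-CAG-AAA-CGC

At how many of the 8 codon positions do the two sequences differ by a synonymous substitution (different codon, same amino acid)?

Codon 1: ATG Met / CAG Gln — nonsynonymous.
Codon 2: CAA Gln / CAG Gln — synonymous.
Codon 3: AAT Asn / ACC Thr — nonsynonymous.
Codon 4: ATG Met / GAC Asp — nonsynonymous.
Codon 5: CAC His / CGC Arg — nonsynonymous.
Codon 6: ACA Thr / CAG Gln — nonsynonymous.
Codon 7: AAA Lys / AAA Lys — identical.
Codon 8: GAC Asp / CGC Arg — nonsynonymous.
Synonymous differences: 1.

1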